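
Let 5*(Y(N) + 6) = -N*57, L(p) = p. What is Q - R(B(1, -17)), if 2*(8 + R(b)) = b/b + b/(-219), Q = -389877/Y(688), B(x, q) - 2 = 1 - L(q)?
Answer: 81961555/1432479 ≈ 57.217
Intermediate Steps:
Y(N) = -6 - 57*N/5 (Y(N) = -6 + (-N*57)/5 = -6 + (-57*N)/5 = -6 - 57*N/5)
B(x, q) = 3 - q (B(x, q) = 2 + (1 - q) = 3 - q)
Q = 649795/13082 (Q = -389877/(-6 - 57/5*688) = -389877/(-6 - 39216/5) = -389877/(-39246/5) = -389877*(-5/39246) = 649795/13082 ≈ 49.671)
R(b) = -15/2 - b/438 (R(b) = -8 + (b/b + b/(-219))/2 = -8 + (1 + b*(-1/219))/2 = -8 + (1 - b/219)/2 = -8 + (1/2 - b/438) = -15/2 - b/438)
Q - R(B(1, -17)) = 649795/13082 - (-15/2 - (3 - 1*(-17))/438) = 649795/13082 - (-15/2 - (3 + 17)/438) = 649795/13082 - (-15/2 - 1/438*20) = 649795/13082 - (-15/2 - 10/219) = 649795/13082 - 1*(-3305/438) = 649795/13082 + 3305/438 = 81961555/1432479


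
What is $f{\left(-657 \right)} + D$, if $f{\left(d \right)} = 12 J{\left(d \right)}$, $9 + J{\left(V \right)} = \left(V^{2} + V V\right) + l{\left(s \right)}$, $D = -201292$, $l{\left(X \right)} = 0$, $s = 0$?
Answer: $10158176$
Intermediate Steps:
$J{\left(V \right)} = -9 + 2 V^{2}$ ($J{\left(V \right)} = -9 + \left(\left(V^{2} + V V\right) + 0\right) = -9 + \left(\left(V^{2} + V^{2}\right) + 0\right) = -9 + \left(2 V^{2} + 0\right) = -9 + 2 V^{2}$)
$f{\left(d \right)} = -108 + 24 d^{2}$ ($f{\left(d \right)} = 12 \left(-9 + 2 d^{2}\right) = -108 + 24 d^{2}$)
$f{\left(-657 \right)} + D = \left(-108 + 24 \left(-657\right)^{2}\right) - 201292 = \left(-108 + 24 \cdot 431649\right) - 201292 = \left(-108 + 10359576\right) - 201292 = 10359468 - 201292 = 10158176$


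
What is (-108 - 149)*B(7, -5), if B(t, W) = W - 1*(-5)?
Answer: 0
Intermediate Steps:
B(t, W) = 5 + W (B(t, W) = W + 5 = 5 + W)
(-108 - 149)*B(7, -5) = (-108 - 149)*(5 - 5) = -257*0 = 0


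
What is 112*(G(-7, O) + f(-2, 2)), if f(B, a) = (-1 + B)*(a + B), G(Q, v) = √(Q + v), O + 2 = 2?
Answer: 112*I*√7 ≈ 296.32*I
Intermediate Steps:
O = 0 (O = -2 + 2 = 0)
f(B, a) = (-1 + B)*(B + a)
112*(G(-7, O) + f(-2, 2)) = 112*(√(-7 + 0) + ((-2)² - 1*(-2) - 1*2 - 2*2)) = 112*(√(-7) + (4 + 2 - 2 - 4)) = 112*(I*√7 + 0) = 112*(I*√7) = 112*I*√7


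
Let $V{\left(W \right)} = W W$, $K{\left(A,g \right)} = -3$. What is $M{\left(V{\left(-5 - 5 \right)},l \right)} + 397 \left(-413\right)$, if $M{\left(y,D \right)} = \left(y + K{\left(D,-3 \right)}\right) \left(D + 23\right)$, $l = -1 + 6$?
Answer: $-161245$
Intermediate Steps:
$V{\left(W \right)} = W^{2}$
$l = 5$
$M{\left(y,D \right)} = \left(-3 + y\right) \left(23 + D\right)$ ($M{\left(y,D \right)} = \left(y - 3\right) \left(D + 23\right) = \left(-3 + y\right) \left(23 + D\right)$)
$M{\left(V{\left(-5 - 5 \right)},l \right)} + 397 \left(-413\right) = \left(-69 - 15 + 23 \left(-5 - 5\right)^{2} + 5 \left(-5 - 5\right)^{2}\right) + 397 \left(-413\right) = \left(-69 - 15 + 23 \left(-10\right)^{2} + 5 \left(-10\right)^{2}\right) - 163961 = \left(-69 - 15 + 23 \cdot 100 + 5 \cdot 100\right) - 163961 = \left(-69 - 15 + 2300 + 500\right) - 163961 = 2716 - 163961 = -161245$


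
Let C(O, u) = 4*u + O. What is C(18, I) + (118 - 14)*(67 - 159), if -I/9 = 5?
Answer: -9730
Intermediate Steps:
I = -45 (I = -9*5 = -45)
C(O, u) = O + 4*u
C(18, I) + (118 - 14)*(67 - 159) = (18 + 4*(-45)) + (118 - 14)*(67 - 159) = (18 - 180) + 104*(-92) = -162 - 9568 = -9730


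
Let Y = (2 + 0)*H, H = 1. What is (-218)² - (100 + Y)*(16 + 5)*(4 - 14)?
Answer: 68944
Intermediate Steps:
Y = 2 (Y = (2 + 0)*1 = 2*1 = 2)
(-218)² - (100 + Y)*(16 + 5)*(4 - 14) = (-218)² - (100 + 2)*(16 + 5)*(4 - 14) = 47524 - 102*21*(-10) = 47524 - 102*(-210) = 47524 - 1*(-21420) = 47524 + 21420 = 68944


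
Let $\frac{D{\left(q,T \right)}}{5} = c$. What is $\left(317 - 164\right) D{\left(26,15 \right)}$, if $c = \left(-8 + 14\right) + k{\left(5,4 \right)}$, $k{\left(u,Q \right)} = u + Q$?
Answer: $11475$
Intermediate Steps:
$k{\left(u,Q \right)} = Q + u$
$c = 15$ ($c = \left(-8 + 14\right) + \left(4 + 5\right) = 6 + 9 = 15$)
$D{\left(q,T \right)} = 75$ ($D{\left(q,T \right)} = 5 \cdot 15 = 75$)
$\left(317 - 164\right) D{\left(26,15 \right)} = \left(317 - 164\right) 75 = 153 \cdot 75 = 11475$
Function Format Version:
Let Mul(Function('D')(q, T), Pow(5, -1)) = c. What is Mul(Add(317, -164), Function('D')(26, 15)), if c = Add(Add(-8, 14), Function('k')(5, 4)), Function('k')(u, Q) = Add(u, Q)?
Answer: 11475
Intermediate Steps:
Function('k')(u, Q) = Add(Q, u)
c = 15 (c = Add(Add(-8, 14), Add(4, 5)) = Add(6, 9) = 15)
Function('D')(q, T) = 75 (Function('D')(q, T) = Mul(5, 15) = 75)
Mul(Add(317, -164), Function('D')(26, 15)) = Mul(Add(317, -164), 75) = Mul(153, 75) = 11475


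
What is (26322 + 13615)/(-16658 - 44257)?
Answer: -39937/60915 ≈ -0.65562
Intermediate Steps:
(26322 + 13615)/(-16658 - 44257) = 39937/(-60915) = 39937*(-1/60915) = -39937/60915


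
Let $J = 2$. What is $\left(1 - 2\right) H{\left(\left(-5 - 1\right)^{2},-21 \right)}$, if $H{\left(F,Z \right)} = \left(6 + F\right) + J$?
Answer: $-44$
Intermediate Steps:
$H{\left(F,Z \right)} = 8 + F$ ($H{\left(F,Z \right)} = \left(6 + F\right) + 2 = 8 + F$)
$\left(1 - 2\right) H{\left(\left(-5 - 1\right)^{2},-21 \right)} = \left(1 - 2\right) \left(8 + \left(-5 - 1\right)^{2}\right) = \left(1 - 2\right) \left(8 + \left(-6\right)^{2}\right) = - (8 + 36) = \left(-1\right) 44 = -44$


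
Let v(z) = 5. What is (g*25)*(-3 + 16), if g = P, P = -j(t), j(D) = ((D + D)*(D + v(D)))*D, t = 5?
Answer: -162500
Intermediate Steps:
j(D) = 2*D²*(5 + D) (j(D) = ((D + D)*(D + 5))*D = ((2*D)*(5 + D))*D = (2*D*(5 + D))*D = 2*D²*(5 + D))
P = -500 (P = -2*5²*(5 + 5) = -2*25*10 = -1*500 = -500)
g = -500
(g*25)*(-3 + 16) = (-500*25)*(-3 + 16) = -12500*13 = -162500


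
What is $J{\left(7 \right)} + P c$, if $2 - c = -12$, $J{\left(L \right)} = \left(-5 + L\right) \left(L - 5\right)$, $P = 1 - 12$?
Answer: $-150$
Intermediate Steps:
$P = -11$ ($P = 1 - 12 = -11$)
$J{\left(L \right)} = \left(-5 + L\right)^{2}$ ($J{\left(L \right)} = \left(-5 + L\right) \left(-5 + L\right) = \left(-5 + L\right)^{2}$)
$c = 14$ ($c = 2 - -12 = 2 + 12 = 14$)
$J{\left(7 \right)} + P c = \left(-5 + 7\right)^{2} - 154 = 2^{2} - 154 = 4 - 154 = -150$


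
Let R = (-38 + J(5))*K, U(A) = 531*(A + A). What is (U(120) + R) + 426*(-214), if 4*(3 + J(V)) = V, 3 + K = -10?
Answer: 147171/4 ≈ 36793.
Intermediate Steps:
K = -13 (K = -3 - 10 = -13)
J(V) = -3 + V/4
U(A) = 1062*A (U(A) = 531*(2*A) = 1062*A)
R = 2067/4 (R = (-38 + (-3 + (¼)*5))*(-13) = (-38 + (-3 + 5/4))*(-13) = (-38 - 7/4)*(-13) = -159/4*(-13) = 2067/4 ≈ 516.75)
(U(120) + R) + 426*(-214) = (1062*120 + 2067/4) + 426*(-214) = (127440 + 2067/4) - 91164 = 511827/4 - 91164 = 147171/4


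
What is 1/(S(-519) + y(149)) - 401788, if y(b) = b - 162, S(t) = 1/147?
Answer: -767415227/1910 ≈ -4.0179e+5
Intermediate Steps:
S(t) = 1/147
y(b) = -162 + b
1/(S(-519) + y(149)) - 401788 = 1/(1/147 + (-162 + 149)) - 401788 = 1/(1/147 - 13) - 401788 = 1/(-1910/147) - 401788 = -147/1910 - 401788 = -767415227/1910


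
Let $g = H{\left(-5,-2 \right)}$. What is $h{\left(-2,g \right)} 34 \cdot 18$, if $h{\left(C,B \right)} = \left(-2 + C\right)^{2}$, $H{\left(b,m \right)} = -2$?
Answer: $9792$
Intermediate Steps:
$g = -2$
$h{\left(-2,g \right)} 34 \cdot 18 = \left(-2 - 2\right)^{2} \cdot 34 \cdot 18 = \left(-4\right)^{2} \cdot 34 \cdot 18 = 16 \cdot 34 \cdot 18 = 544 \cdot 18 = 9792$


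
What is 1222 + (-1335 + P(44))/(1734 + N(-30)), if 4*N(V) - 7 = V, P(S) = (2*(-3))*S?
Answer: 8441290/6913 ≈ 1221.1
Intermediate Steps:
P(S) = -6*S
N(V) = 7/4 + V/4
1222 + (-1335 + P(44))/(1734 + N(-30)) = 1222 + (-1335 - 6*44)/(1734 + (7/4 + (1/4)*(-30))) = 1222 + (-1335 - 264)/(1734 + (7/4 - 15/2)) = 1222 - 1599/(1734 - 23/4) = 1222 - 1599/6913/4 = 1222 - 1599*4/6913 = 1222 - 6396/6913 = 8441290/6913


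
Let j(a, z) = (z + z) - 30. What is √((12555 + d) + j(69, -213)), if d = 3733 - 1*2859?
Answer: √12973 ≈ 113.90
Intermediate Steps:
d = 874 (d = 3733 - 2859 = 874)
j(a, z) = -30 + 2*z (j(a, z) = 2*z - 30 = -30 + 2*z)
√((12555 + d) + j(69, -213)) = √((12555 + 874) + (-30 + 2*(-213))) = √(13429 + (-30 - 426)) = √(13429 - 456) = √12973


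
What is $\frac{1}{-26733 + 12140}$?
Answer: $- \frac{1}{14593} \approx -6.8526 \cdot 10^{-5}$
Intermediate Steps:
$\frac{1}{-26733 + 12140} = \frac{1}{-14593} = - \frac{1}{14593}$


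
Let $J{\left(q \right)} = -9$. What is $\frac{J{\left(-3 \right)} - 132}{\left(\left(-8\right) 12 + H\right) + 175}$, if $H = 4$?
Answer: $- \frac{141}{83} \approx -1.6988$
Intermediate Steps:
$\frac{J{\left(-3 \right)} - 132}{\left(\left(-8\right) 12 + H\right) + 175} = \frac{-9 - 132}{\left(\left(-8\right) 12 + 4\right) + 175} = - \frac{141}{\left(-96 + 4\right) + 175} = - \frac{141}{-92 + 175} = - \frac{141}{83}$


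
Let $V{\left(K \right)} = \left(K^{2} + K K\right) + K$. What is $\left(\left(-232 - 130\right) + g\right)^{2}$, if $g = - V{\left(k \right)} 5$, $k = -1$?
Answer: $134689$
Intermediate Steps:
$V{\left(K \right)} = K + 2 K^{2}$ ($V{\left(K \right)} = \left(K^{2} + K^{2}\right) + K = 2 K^{2} + K = K + 2 K^{2}$)
$g = -5$ ($g = - \left(-1\right) \left(1 + 2 \left(-1\right)\right) 5 = - \left(-1\right) \left(1 - 2\right) 5 = - \left(-1\right) \left(-1\right) 5 = \left(-1\right) 1 \cdot 5 = \left(-1\right) 5 = -5$)
$\left(\left(-232 - 130\right) + g\right)^{2} = \left(\left(-232 - 130\right) - 5\right)^{2} = \left(-362 - 5\right)^{2} = \left(-367\right)^{2} = 134689$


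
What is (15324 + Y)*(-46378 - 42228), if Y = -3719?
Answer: -1028272630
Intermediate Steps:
(15324 + Y)*(-46378 - 42228) = (15324 - 3719)*(-46378 - 42228) = 11605*(-88606) = -1028272630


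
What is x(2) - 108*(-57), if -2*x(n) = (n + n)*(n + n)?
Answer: 6148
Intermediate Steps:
x(n) = -2*n² (x(n) = -(n + n)*(n + n)/2 = -2*n*2*n/2 = -2*n²)
x(2) - 108*(-57) = -2*2² - 108*(-57) = -2*4 + 6156 = -8 + 6156 = 6148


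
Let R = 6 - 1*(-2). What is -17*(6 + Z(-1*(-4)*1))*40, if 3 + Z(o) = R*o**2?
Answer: -89080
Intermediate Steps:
R = 8 (R = 6 + 2 = 8)
Z(o) = -3 + 8*o**2
-17*(6 + Z(-1*(-4)*1))*40 = -17*(6 + (-3 + 8*(-1*(-4)*1)**2))*40 = -17*(6 + (-3 + 8*(4*1)**2))*40 = -17*(6 + (-3 + 8*4**2))*40 = -17*(6 + (-3 + 8*16))*40 = -17*(6 + (-3 + 128))*40 = -17*(6 + 125)*40 = -17*131*40 = -2227*40 = -89080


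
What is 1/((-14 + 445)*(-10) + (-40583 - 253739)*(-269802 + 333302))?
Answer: -1/18689451310 ≈ -5.3506e-11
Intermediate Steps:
1/((-14 + 445)*(-10) + (-40583 - 253739)*(-269802 + 333302)) = 1/(431*(-10) - 294322*63500) = 1/(-4310 - 18689447000) = 1/(-18689451310) = -1/18689451310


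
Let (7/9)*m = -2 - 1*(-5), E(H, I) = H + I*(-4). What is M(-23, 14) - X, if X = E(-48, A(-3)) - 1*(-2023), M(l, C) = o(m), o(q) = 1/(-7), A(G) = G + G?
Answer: -13994/7 ≈ -1999.1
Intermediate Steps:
A(G) = 2*G
E(H, I) = H - 4*I
m = 27/7 (m = 9*(-2 - 1*(-5))/7 = 9*(-2 + 5)/7 = (9/7)*3 = 27/7 ≈ 3.8571)
o(q) = -1/7
M(l, C) = -1/7
X = 1999 (X = (-48 - 8*(-3)) - 1*(-2023) = (-48 - 4*(-6)) + 2023 = (-48 + 24) + 2023 = -24 + 2023 = 1999)
M(-23, 14) - X = -1/7 - 1*1999 = -1/7 - 1999 = -13994/7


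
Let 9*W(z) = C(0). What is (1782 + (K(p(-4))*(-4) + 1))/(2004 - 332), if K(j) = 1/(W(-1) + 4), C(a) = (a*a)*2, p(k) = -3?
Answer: 81/76 ≈ 1.0658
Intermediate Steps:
C(a) = 2*a**2 (C(a) = a**2*2 = 2*a**2)
W(z) = 0 (W(z) = (2*0**2)/9 = (2*0)/9 = (1/9)*0 = 0)
K(j) = 1/4 (K(j) = 1/(0 + 4) = 1/4)
(1782 + (K(p(-4))*(-4) + 1))/(2004 - 332) = (1782 + ((1/4)*(-4) + 1))/(2004 - 332) = (1782 + (-1 + 1))/1672 = (1782 + 0)*(1/1672) = 1782*(1/1672) = 81/76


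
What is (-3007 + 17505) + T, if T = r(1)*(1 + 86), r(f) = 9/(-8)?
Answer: 115201/8 ≈ 14400.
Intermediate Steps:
r(f) = -9/8 (r(f) = 9*(-⅛) = -9/8)
T = -783/8 (T = -9*(1 + 86)/8 = -9/8*87 = -783/8 ≈ -97.875)
(-3007 + 17505) + T = (-3007 + 17505) - 783/8 = 14498 - 783/8 = 115201/8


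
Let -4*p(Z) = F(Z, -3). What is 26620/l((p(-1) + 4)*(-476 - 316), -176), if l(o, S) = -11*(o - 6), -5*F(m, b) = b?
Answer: 3025/3819 ≈ 0.79209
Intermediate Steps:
F(m, b) = -b/5
p(Z) = -3/20 (p(Z) = -(-1)*(-3)/20 = -¼*⅗ = -3/20)
l(o, S) = 66 - 11*o (l(o, S) = -11*(-6 + o) = 66 - 11*o)
26620/l((p(-1) + 4)*(-476 - 316), -176) = 26620/(66 - 11*(-3/20 + 4)*(-476 - 316)) = 26620/(66 - 847*(-792)/20) = 26620/(66 - 11*(-15246/5)) = 26620/(66 + 167706/5) = 26620/(168036/5) = 26620*(5/168036) = 3025/3819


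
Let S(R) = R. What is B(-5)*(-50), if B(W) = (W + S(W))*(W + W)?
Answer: -5000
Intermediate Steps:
B(W) = 4*W**2 (B(W) = (W + W)*(W + W) = (2*W)*(2*W) = 4*W**2)
B(-5)*(-50) = (4*(-5)**2)*(-50) = (4*25)*(-50) = 100*(-50) = -5000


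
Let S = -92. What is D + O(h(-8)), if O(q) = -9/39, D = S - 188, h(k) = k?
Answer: -3643/13 ≈ -280.23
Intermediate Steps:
D = -280 (D = -92 - 188 = -280)
O(q) = -3/13 (O(q) = -9*1/39 = -3/13)
D + O(h(-8)) = -280 - 3/13 = -3643/13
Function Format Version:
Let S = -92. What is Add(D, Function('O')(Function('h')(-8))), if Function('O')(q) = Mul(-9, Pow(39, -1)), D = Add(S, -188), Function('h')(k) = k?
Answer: Rational(-3643, 13) ≈ -280.23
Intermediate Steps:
D = -280 (D = Add(-92, -188) = -280)
Function('O')(q) = Rational(-3, 13) (Function('O')(q) = Mul(-9, Rational(1, 39)) = Rational(-3, 13))
Add(D, Function('O')(Function('h')(-8))) = Add(-280, Rational(-3, 13)) = Rational(-3643, 13)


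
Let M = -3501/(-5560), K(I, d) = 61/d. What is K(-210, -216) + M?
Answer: 13033/37530 ≈ 0.34727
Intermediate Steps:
M = 3501/5560 (M = -3501*(-1/5560) = 3501/5560 ≈ 0.62968)
K(-210, -216) + M = 61/(-216) + 3501/5560 = 61*(-1/216) + 3501/5560 = -61/216 + 3501/5560 = 13033/37530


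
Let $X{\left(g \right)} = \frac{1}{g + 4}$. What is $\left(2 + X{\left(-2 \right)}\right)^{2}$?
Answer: $\frac{25}{4} \approx 6.25$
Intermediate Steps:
$X{\left(g \right)} = \frac{1}{4 + g}$
$\left(2 + X{\left(-2 \right)}\right)^{2} = \left(2 + \frac{1}{4 - 2}\right)^{2} = \left(2 + \frac{1}{2}\right)^{2} = \left(\frac{5}{2}\right)^{2} = \frac{25}{4}$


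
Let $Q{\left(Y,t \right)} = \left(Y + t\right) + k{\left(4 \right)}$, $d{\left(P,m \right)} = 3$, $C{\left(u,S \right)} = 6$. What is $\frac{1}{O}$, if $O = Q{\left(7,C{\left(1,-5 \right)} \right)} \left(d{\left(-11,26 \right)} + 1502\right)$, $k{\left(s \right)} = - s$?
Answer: $\frac{1}{13545} \approx 7.3828 \cdot 10^{-5}$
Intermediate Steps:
$Q{\left(Y,t \right)} = -4 + Y + t$ ($Q{\left(Y,t \right)} = \left(Y + t\right) - 4 = -4 + Y + t$)
$O = 13545$ ($O = \left(-4 + 7 + 6\right) \left(3 + 1502\right) = 9 \cdot 1505 = 13545$)
$\frac{1}{O} = \frac{1}{13545}$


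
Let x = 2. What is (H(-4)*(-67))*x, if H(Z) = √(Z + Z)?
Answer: -268*I*√2 ≈ -379.01*I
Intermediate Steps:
H(Z) = √2*√Z (H(Z) = √(2*Z) = √2*√Z)
(H(-4)*(-67))*x = ((√2*√(-4))*(-67))*2 = ((√2*(2*I))*(-67))*2 = ((2*I*√2)*(-67))*2 = -134*I*√2*2 = -268*I*√2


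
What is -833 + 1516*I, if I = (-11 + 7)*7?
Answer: -43281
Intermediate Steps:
I = -28 (I = -4*7 = -28)
-833 + 1516*I = -833 + 1516*(-28) = -833 - 42448 = -43281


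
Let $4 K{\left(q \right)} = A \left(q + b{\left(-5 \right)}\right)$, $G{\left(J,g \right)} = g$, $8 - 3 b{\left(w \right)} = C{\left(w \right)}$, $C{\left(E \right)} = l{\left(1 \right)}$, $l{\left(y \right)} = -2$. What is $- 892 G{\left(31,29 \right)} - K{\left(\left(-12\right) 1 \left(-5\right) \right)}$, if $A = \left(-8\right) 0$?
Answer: $-25868$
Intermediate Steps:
$C{\left(E \right)} = -2$
$b{\left(w \right)} = \frac{10}{3}$ ($b{\left(w \right)} = \frac{8}{3} - - \frac{2}{3} = \frac{8}{3} + \frac{2}{3} = \frac{10}{3}$)
$A = 0$
$K{\left(q \right)} = 0$ ($K{\left(q \right)} = \frac{0 \left(q + \frac{10}{3}\right)}{4} = \frac{0 \left(\frac{10}{3} + q\right)}{4} = \frac{1}{4} \cdot 0 = 0$)
$- 892 G{\left(31,29 \right)} - K{\left(\left(-12\right) 1 \left(-5\right) \right)} = - 892 \cdot 29 - 0 = \left(-1\right) 25868 + 0 = -25868 + 0 = -25868$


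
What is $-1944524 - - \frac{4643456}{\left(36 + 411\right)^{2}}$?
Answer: $- \frac{388528752460}{199809} \approx -1.9445 \cdot 10^{6}$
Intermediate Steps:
$-1944524 - - \frac{4643456}{\left(36 + 411\right)^{2}} = -1944524 - - \frac{4643456}{447^{2}} = -1944524 - - \frac{4643456}{199809} = -1944524 + \frac{4643456}{199809} = - \frac{388528752460}{199809}$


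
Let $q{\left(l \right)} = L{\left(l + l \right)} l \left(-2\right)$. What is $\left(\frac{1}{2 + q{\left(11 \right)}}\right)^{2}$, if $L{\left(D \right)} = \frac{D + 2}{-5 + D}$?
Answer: $\frac{289}{244036} \approx 0.0011843$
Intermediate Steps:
$L{\left(D \right)} = \frac{2 + D}{-5 + D}$
$q{\left(l \right)} = - \frac{2 l \left(2 + 2 l\right)}{-5 + 2 l}$ ($q{\left(l \right)} = \frac{2 + \left(l + l\right)}{-5 + \left(l + l\right)} l \left(-2\right) = \frac{2 + 2 l}{-5 + 2 l} l \left(-2\right) = \frac{l \left(2 + 2 l\right)}{-5 + 2 l} \left(-2\right) = - \frac{2 l \left(2 + 2 l\right)}{-5 + 2 l}$)
$\left(\frac{1}{2 + q{\left(11 \right)}}\right)^{2} = \left(\frac{1}{2 - \frac{44 \left(1 + 11\right)}{-5 + 2 \cdot 11}}\right)^{2} = \left(\frac{1}{2 - 44 \frac{1}{-5 + 22} \cdot 12}\right)^{2} = \left(\frac{1}{2 - 44 \cdot \frac{1}{17} \cdot 12}\right)^{2} = \left(\frac{1}{2 - \frac{528}{17}}\right)^{2} = \left(\frac{1}{- \frac{494}{17}}\right)^{2} = \left(- \frac{17}{494}\right)^{2} = \frac{289}{244036}$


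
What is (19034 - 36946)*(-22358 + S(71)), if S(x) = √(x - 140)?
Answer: 400476496 - 17912*I*√69 ≈ 4.0048e+8 - 1.4879e+5*I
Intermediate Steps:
S(x) = √(-140 + x)
(19034 - 36946)*(-22358 + S(71)) = (19034 - 36946)*(-22358 + √(-140 + 71)) = -17912*(-22358 + √(-69)) = -17912*(-22358 + I*√69) = 400476496 - 17912*I*√69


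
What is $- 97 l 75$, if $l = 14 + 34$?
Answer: $-349200$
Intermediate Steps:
$l = 48$
$- 97 l 75 = \left(-97\right) 48 \cdot 75 = \left(-4656\right) 75 = -349200$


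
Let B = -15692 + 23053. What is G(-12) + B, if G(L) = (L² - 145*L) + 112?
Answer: 9357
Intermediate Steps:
G(L) = 112 + L² - 145*L
B = 7361
G(-12) + B = (112 + (-12)² - 145*(-12)) + 7361 = (112 + 144 + 1740) + 7361 = 1996 + 7361 = 9357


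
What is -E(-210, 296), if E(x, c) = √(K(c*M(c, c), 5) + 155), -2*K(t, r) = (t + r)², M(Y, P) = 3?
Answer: -3*I*√177142/2 ≈ -631.32*I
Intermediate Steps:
K(t, r) = -(r + t)²/2 (K(t, r) = -(t + r)²/2 = -(r + t)²/2)
E(x, c) = √(155 - (5 + 3*c)²/2) (E(x, c) = √(-(5 + c*3)²/2 + 155) = √(-(5 + 3*c)²/2 + 155) = √(155 - (5 + 3*c)²/2))
-E(-210, 296) = -√(620 - 2*(5 + 3*296)²)/2 = -√(620 - 2*(5 + 888)²)/2 = -√(620 - 2*893²)/2 = -√(620 - 2*797449)/2 = -√(620 - 1594898)/2 = -√(-1594278)/2 = -3*I*√177142/2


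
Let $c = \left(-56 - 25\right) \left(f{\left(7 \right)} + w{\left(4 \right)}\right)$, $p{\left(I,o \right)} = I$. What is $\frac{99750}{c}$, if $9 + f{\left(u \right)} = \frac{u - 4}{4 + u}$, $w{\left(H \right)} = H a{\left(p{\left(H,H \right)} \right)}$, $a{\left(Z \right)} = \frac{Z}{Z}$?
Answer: $\frac{182875}{702} \approx 260.51$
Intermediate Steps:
$a{\left(Z \right)} = 1$
$w{\left(H \right)} = H$ ($w{\left(H \right)} = H 1 = H$)
$f{\left(u \right)} = -9 + \frac{-4 + u}{4 + u}$ ($f{\left(u \right)} = -9 + \frac{u - 4}{4 + u} = -9 + \frac{-4 + u}{4 + u}$)
$c = \frac{4212}{11}$ ($c = \left(-56 - 25\right) \left(\frac{8 \left(-5 - 7\right)}{4 + 7} + 4\right) = \left(-56 - 25\right) \left(\frac{8 \left(-5 - 7\right)}{11} + 4\right) = - 81 \left(8 \cdot \frac{1}{11} \left(-12\right) + 4\right) = - 81 \left(- \frac{96}{11} + 4\right) = \left(-81\right) \left(- \frac{52}{11}\right) = \frac{4212}{11} \approx 382.91$)
$\frac{99750}{c} = \frac{99750}{\frac{4212}{11}} = 99750 \cdot \frac{11}{4212} = \frac{182875}{702}$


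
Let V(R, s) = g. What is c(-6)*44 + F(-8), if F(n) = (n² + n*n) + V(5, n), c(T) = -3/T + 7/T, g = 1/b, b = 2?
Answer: 595/6 ≈ 99.167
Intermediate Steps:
g = ½ (g = 1/2 = ½ ≈ 0.50000)
V(R, s) = ½
c(T) = 4/T
F(n) = ½ + 2*n² (F(n) = (n² + n*n) + ½ = (n² + n²) + ½ = 2*n² + ½ = ½ + 2*n²)
c(-6)*44 + F(-8) = (4/(-6))*44 + (½ + 2*(-8)²) = (4*(-⅙))*44 + (½ + 2*64) = -⅔*44 + (½ + 128) = -88/3 + 257/2 = 595/6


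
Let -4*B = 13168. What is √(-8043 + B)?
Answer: I*√11335 ≈ 106.47*I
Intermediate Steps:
B = -3292 (B = -¼*13168 = -3292)
√(-8043 + B) = √(-8043 - 3292) = √(-11335) = I*√11335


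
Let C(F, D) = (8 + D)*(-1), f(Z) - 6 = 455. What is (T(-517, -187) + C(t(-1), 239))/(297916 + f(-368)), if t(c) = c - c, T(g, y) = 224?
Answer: -23/298377 ≈ -7.7084e-5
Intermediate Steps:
f(Z) = 461 (f(Z) = 6 + 455 = 461)
t(c) = 0
C(F, D) = -8 - D
(T(-517, -187) + C(t(-1), 239))/(297916 + f(-368)) = (224 + (-8 - 1*239))/(297916 + 461) = (224 + (-8 - 239))/298377 = (224 - 247)*(1/298377) = -23*1/298377 = -23/298377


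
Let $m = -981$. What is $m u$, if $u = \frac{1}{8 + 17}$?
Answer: $- \frac{981}{25} \approx -39.24$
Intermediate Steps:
$u = \frac{1}{25} \approx 0.04$
$m u = \left(-981\right) \frac{1}{25} = - \frac{981}{25}$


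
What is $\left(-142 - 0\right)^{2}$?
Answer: $20164$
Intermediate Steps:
$\left(-142 - 0\right)^{2} = \left(-142 + 0\right)^{2} = \left(-142\right)^{2} = 20164$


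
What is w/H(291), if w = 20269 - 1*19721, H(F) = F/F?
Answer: 548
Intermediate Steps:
H(F) = 1
w = 548 (w = 20269 - 19721 = 548)
w/H(291) = 548/1 = 548*1 = 548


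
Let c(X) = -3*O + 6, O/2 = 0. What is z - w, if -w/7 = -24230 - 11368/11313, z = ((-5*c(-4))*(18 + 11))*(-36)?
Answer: -1564554346/11313 ≈ -1.3830e+5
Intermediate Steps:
O = 0 (O = 2*0 = 0)
c(X) = 6 (c(X) = -3*0 + 6 = 0 + 6 = 6)
z = 31320 (z = ((-5*6)*(18 + 11))*(-36) = -30*29*(-36) = -870*(-36) = 31320)
w = 1918877506/11313 (w = -7*(-24230 - 11368/11313) = -7*(-274125358/11313) = 1918877506/11313 ≈ 1.6962e+5)
z - w = 31320 - 1*1918877506/11313 = 31320 - 1918877506/11313 = -1564554346/11313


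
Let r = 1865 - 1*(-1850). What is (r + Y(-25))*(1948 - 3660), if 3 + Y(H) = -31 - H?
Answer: -6344672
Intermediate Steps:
Y(H) = -34 - H (Y(H) = -3 + (-31 - H) = -34 - H)
r = 3715 (r = 1865 + 1850 = 3715)
(r + Y(-25))*(1948 - 3660) = (3715 + (-34 - 1*(-25)))*(1948 - 3660) = (3715 + (-34 + 25))*(-1712) = (3715 - 9)*(-1712) = 3706*(-1712) = -6344672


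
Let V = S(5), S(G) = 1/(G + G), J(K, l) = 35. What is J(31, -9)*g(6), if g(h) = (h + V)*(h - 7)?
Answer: -427/2 ≈ -213.50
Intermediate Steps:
S(G) = 1/(2*G)
V = 1/10 (V = (1/2)/5 = (1/2)*(1/5) = 1/10 ≈ 0.10000)
g(h) = (-7 + h)*(1/10 + h) (g(h) = (h + 1/10)*(h - 7) = (1/10 + h)*(-7 + h) = (-7 + h)*(1/10 + h))
J(31, -9)*g(6) = 35*(-7/10 + 6**2 - 69/10*6) = 35*(-7/10 + 36 - 207/5) = 35*(-61/10) = -427/2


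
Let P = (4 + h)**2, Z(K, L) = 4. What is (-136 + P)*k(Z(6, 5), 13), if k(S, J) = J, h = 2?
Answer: -1300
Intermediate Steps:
P = 36 (P = (4 + 2)**2 = 6**2 = 36)
(-136 + P)*k(Z(6, 5), 13) = (-136 + 36)*13 = -100*13 = -1300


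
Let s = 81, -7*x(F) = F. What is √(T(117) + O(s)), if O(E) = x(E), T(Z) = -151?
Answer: I*√7966/7 ≈ 12.75*I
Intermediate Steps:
x(F) = -F/7
O(E) = -E/7
√(T(117) + O(s)) = √(-151 - ⅐*81) = √(-151 - 81/7) = √(-1138/7) = I*√7966/7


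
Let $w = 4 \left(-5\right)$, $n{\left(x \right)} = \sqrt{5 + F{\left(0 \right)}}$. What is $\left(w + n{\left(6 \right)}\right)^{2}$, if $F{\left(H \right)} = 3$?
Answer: $408 - 80 \sqrt{2} \approx 294.86$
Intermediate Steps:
$n{\left(x \right)} = 2 \sqrt{2}$ ($n{\left(x \right)} = \sqrt{5 + 3} = \sqrt{8} = 2 \sqrt{2}$)
$w = -20$
$\left(w + n{\left(6 \right)}\right)^{2} = \left(-20 + 2 \sqrt{2}\right)^{2}$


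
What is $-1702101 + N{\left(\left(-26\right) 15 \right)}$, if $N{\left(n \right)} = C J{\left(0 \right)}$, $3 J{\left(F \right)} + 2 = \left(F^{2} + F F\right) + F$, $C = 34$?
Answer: $- \frac{5106371}{3} \approx -1.7021 \cdot 10^{6}$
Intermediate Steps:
$J{\left(F \right)} = - \frac{2}{3} + \frac{F}{3} + \frac{2 F^{2}}{3}$ ($J{\left(F \right)} = - \frac{2}{3} + \frac{\left(F^{2} + F F\right) + F}{3} = - \frac{2}{3} + \frac{\left(F^{2} + F^{2}\right) + F}{3} = - \frac{2}{3} + \frac{2 F^{2} + F}{3} = - \frac{2}{3} + \frac{F + 2 F^{2}}{3} = - \frac{2}{3} + \left(\frac{F}{3} + \frac{2 F^{2}}{3}\right) = - \frac{2}{3} + \frac{F}{3} + \frac{2 F^{2}}{3}$)
$N{\left(n \right)} = - \frac{68}{3}$ ($N{\left(n \right)} = 34 \left(- \frac{2}{3} + \frac{1}{3} \cdot 0 + \frac{2 \cdot 0^{2}}{3}\right) = 34 \left(- \frac{2}{3} + 0 + \frac{2}{3} \cdot 0\right) = 34 \left(- \frac{2}{3} + 0 + 0\right) = 34 \left(- \frac{2}{3}\right) = - \frac{68}{3}$)
$-1702101 + N{\left(\left(-26\right) 15 \right)} = -1702101 - \frac{68}{3} = - \frac{5106371}{3}$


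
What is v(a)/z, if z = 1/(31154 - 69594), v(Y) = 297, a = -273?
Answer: -11416680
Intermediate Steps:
z = -1/38440 (z = 1/(-38440) = -1/38440 ≈ -2.6015e-5)
v(a)/z = 297/(-1/38440) = 297*(-38440) = -11416680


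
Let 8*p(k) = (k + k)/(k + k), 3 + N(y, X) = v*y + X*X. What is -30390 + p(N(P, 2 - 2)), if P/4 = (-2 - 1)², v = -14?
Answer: -243119/8 ≈ -30390.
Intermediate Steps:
P = 36 (P = 4*(-2 - 1)² = 4*(-3)² = 4*9 = 36)
N(y, X) = -3 + X² - 14*y (N(y, X) = -3 + (-14*y + X*X) = -3 + (-14*y + X²) = -3 + (X² - 14*y) = -3 + X² - 14*y)
p(k) = ⅛ (p(k) = ((k + k)/(k + k))/8 = ((2*k)/((2*k)))/8 = ((2*k)*(1/(2*k)))/8 = (⅛)*1 = ⅛)
-30390 + p(N(P, 2 - 2)) = -30390 + ⅛ = -243119/8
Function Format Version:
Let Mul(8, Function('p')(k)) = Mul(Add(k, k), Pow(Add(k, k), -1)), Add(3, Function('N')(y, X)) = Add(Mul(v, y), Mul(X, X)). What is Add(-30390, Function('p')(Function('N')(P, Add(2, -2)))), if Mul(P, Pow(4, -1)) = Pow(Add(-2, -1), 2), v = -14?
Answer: Rational(-243119, 8) ≈ -30390.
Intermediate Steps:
P = 36 (P = Mul(4, Pow(Add(-2, -1), 2)) = Mul(4, Pow(-3, 2)) = Mul(4, 9) = 36)
Function('N')(y, X) = Add(-3, Pow(X, 2), Mul(-14, y)) (Function('N')(y, X) = Add(-3, Add(Mul(-14, y), Mul(X, X))) = Add(-3, Add(Mul(-14, y), Pow(X, 2))) = Add(-3, Add(Pow(X, 2), Mul(-14, y))) = Add(-3, Pow(X, 2), Mul(-14, y)))
Function('p')(k) = Rational(1, 8) (Function('p')(k) = Mul(Rational(1, 8), Mul(Add(k, k), Pow(Add(k, k), -1))) = Mul(Rational(1, 8), Mul(Mul(2, k), Pow(Mul(2, k), -1))) = Mul(Rational(1, 8), Mul(Mul(2, k), Mul(Rational(1, 2), Pow(k, -1)))) = Mul(Rational(1, 8), 1) = Rational(1, 8))
Add(-30390, Function('p')(Function('N')(P, Add(2, -2)))) = Add(-30390, Rational(1, 8)) = Rational(-243119, 8)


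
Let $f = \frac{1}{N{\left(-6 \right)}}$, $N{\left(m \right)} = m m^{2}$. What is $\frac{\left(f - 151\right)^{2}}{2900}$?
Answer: $\frac{1063868689}{135302400} \approx 7.8629$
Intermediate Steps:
$N{\left(m \right)} = m^{3}$
$f = - \frac{1}{216}$ ($f = \frac{1}{\left(-6\right)^{3}} = \frac{1}{-216} = - \frac{1}{216} \approx -0.0046296$)
$\frac{\left(f - 151\right)^{2}}{2900} = \frac{\left(- \frac{1}{216} - 151\right)^{2}}{2900} = \left(- \frac{32617}{216}\right)^{2} \cdot \frac{1}{2900} = \frac{1063868689}{46656} \cdot \frac{1}{2900} = \frac{1063868689}{135302400}$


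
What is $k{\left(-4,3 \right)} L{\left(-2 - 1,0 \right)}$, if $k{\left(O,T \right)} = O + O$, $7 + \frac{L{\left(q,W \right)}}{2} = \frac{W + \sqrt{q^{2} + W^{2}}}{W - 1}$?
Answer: $160$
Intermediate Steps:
$L{\left(q,W \right)} = -14 + \frac{2 \left(W + \sqrt{W^{2} + q^{2}}\right)}{-1 + W}$ ($L{\left(q,W \right)} = -14 + 2 \frac{W + \sqrt{q^{2} + W^{2}}}{W - 1} = -14 + 2 \frac{W + \sqrt{W^{2} + q^{2}}}{-1 + W} = -14 + \frac{2 \left(W + \sqrt{W^{2} + q^{2}}\right)}{-1 + W}$)
$k{\left(O,T \right)} = 2 O$
$k{\left(-4,3 \right)} L{\left(-2 - 1,0 \right)} = 2 \left(-4\right) \frac{2 \left(7 + \sqrt{0^{2} + \left(-2 - 1\right)^{2}} - 0\right)}{-1 + 0} = - 8 \frac{2 \left(7 + \sqrt{0 + \left(-3\right)^{2}} + 0\right)}{-1} = - 8 \cdot 2 \left(-1\right) \left(7 + \sqrt{0 + 9} + 0\right) = - 8 \cdot 2 \left(-1\right) \left(7 + \sqrt{9} + 0\right) = - 8 \cdot 2 \left(-1\right) \left(7 + 3 + 0\right) = - 8 \cdot 2 \left(-1\right) 10 = \left(-8\right) \left(-20\right) = 160$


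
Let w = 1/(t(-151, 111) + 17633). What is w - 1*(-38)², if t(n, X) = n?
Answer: -25244007/17482 ≈ -1444.0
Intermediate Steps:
w = 1/17482 (w = 1/(-151 + 17633) = 1/17482 ≈ 5.7202e-5)
w - 1*(-38)² = 1/17482 - 1*(-38)² = 1/17482 - 1*1444 = 1/17482 - 1444 = -25244007/17482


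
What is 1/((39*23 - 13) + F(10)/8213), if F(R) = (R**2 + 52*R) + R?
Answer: 8213/7260922 ≈ 0.0011311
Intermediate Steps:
F(R) = R**2 + 53*R
1/((39*23 - 13) + F(10)/8213) = 1/((39*23 - 13) + (10*(53 + 10))/8213) = 1/((897 - 13) + (10*63)*(1/8213)) = 1/(884 + 630*(1/8213)) = 1/(884 + 630/8213) = 1/(7260922/8213) = 8213/7260922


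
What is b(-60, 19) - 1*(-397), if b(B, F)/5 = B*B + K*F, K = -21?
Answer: 16402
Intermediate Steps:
b(B, F) = -105*F + 5*B**2 (b(B, F) = 5*(B*B - 21*F) = 5*(B**2 - 21*F) = -105*F + 5*B**2)
b(-60, 19) - 1*(-397) = (-105*19 + 5*(-60)**2) - 1*(-397) = (-1995 + 5*3600) + 397 = (-1995 + 18000) + 397 = 16005 + 397 = 16402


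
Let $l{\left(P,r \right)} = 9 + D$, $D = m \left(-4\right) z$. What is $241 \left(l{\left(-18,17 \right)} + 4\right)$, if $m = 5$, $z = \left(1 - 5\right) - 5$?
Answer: $46513$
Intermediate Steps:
$z = -9$ ($z = -4 - 5 = -9$)
$D = 180$ ($D = 5 \left(-4\right) \left(-9\right) = \left(-20\right) \left(-9\right) = 180$)
$l{\left(P,r \right)} = 189$ ($l{\left(P,r \right)} = 9 + 180 = 189$)
$241 \left(l{\left(-18,17 \right)} + 4\right) = 241 \left(189 + 4\right) = 241 \cdot 193 = 46513$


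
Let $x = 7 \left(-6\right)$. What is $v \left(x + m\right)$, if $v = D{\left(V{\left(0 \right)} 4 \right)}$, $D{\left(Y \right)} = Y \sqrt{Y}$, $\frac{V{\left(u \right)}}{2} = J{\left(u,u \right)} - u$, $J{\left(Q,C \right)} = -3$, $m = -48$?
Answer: $4320 i \sqrt{6} \approx 10582.0 i$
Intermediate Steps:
$x = -42$
$V{\left(u \right)} = -6 - 2 u$ ($V{\left(u \right)} = 2 \left(-3 - u\right) = -6 - 2 u$)
$D{\left(Y \right)} = Y^{\frac{3}{2}}$
$v = - 48 i \sqrt{6}$ ($v = \left(\left(-6 - 0\right) 4\right)^{\frac{3}{2}} = \left(\left(-6 + 0\right) 4\right)^{\frac{3}{2}} = \left(\left(-6\right) 4\right)^{\frac{3}{2}} = \left(-24\right)^{\frac{3}{2}} = - 48 i \sqrt{6} \approx - 117.58 i$)
$v \left(x + m\right) = - 48 i \sqrt{6} \left(-42 - 48\right) = - 48 i \sqrt{6} \left(-90\right) = 4320 i \sqrt{6}$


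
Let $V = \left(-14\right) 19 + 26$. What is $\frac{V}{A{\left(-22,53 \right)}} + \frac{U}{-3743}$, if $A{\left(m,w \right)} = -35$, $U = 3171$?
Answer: $\frac{157467}{26201} \approx 6.01$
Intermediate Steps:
$V = -240$ ($V = -266 + 26 = -240$)
$\frac{V}{A{\left(-22,53 \right)}} + \frac{U}{-3743} = - \frac{240}{-35} + \frac{3171}{-3743} = \left(-240\right) \left(- \frac{1}{35}\right) + 3171 \left(- \frac{1}{3743}\right) = \frac{48}{7} - \frac{3171}{3743} = \frac{157467}{26201}$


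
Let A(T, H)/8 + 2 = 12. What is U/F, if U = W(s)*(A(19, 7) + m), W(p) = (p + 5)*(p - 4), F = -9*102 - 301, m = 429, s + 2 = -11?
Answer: -69224/1219 ≈ -56.788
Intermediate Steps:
s = -13 (s = -2 - 11 = -13)
A(T, H) = 80 (A(T, H) = -16 + 8*12 = -16 + 96 = 80)
F = -1219 (F = -918 - 301 = -1219)
W(p) = (-4 + p)*(5 + p) (W(p) = (5 + p)*(-4 + p) = (-4 + p)*(5 + p))
U = 69224 (U = (-20 - 13 + (-13)²)*(80 + 429) = (-20 - 13 + 169)*509 = 136*509 = 69224)
U/F = 69224/(-1219) = 69224*(-1/1219) = -69224/1219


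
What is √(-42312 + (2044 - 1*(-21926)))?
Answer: 3*I*√2038 ≈ 135.43*I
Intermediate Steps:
√(-42312 + (2044 - 1*(-21926))) = √(-42312 + (2044 + 21926)) = √(-42312 + 23970) = √(-18342) = 3*I*√2038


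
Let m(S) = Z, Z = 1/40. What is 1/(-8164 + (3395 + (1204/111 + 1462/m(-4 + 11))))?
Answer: 111/5963125 ≈ 1.8614e-5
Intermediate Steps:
Z = 1/40 ≈ 0.025000
m(S) = 1/40
1/(-8164 + (3395 + (1204/111 + 1462/m(-4 + 11)))) = 1/(-8164 + (3395 + (1204/111 + 1462/(1/40)))) = 1/(-8164 + (3395 + (1204*(1/111) + 1462*40))) = 1/(-8164 + (3395 + (1204/111 + 58480))) = 1/(-8164 + (3395 + 6492484/111)) = 1/(-8164 + 6869329/111) = 1/(5963125/111) = 111/5963125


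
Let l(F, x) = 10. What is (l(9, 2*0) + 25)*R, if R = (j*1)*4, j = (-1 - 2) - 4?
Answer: -980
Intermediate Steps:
j = -7 (j = -3 - 4 = -7)
R = -28 (R = -7*1*4 = -7*4 = -28)
(l(9, 2*0) + 25)*R = (10 + 25)*(-28) = 35*(-28) = -980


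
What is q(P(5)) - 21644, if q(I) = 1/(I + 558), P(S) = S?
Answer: -12185571/563 ≈ -21644.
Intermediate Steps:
q(I) = 1/(558 + I)
q(P(5)) - 21644 = 1/(558 + 5) - 21644 = 1/563 - 21644 = -12185571/563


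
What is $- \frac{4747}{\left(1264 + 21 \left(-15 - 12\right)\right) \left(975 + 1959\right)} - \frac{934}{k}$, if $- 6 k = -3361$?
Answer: $- \frac{11476123459}{6873238278} \approx -1.6697$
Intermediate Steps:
$k = \frac{3361}{6}$ ($k = \left(- \frac{1}{6}\right) \left(-3361\right) = \frac{3361}{6} \approx 560.17$)
$- \frac{4747}{\left(1264 + 21 \left(-15 - 12\right)\right) \left(975 + 1959\right)} - \frac{934}{k} = - \frac{4747}{\left(1264 + 21 \left(-15 - 12\right)\right) \left(975 + 1959\right)} - \frac{934}{\frac{3361}{6}} = - \frac{4747}{\left(1264 + 21 \left(-27\right)\right) 2934} - \frac{5604}{3361} = - \frac{4747}{\left(1264 - 567\right) 2934} - \frac{5604}{3361} = - \frac{4747}{697 \cdot 2934} - \frac{5604}{3361} = - \frac{4747}{2044998} - \frac{5604}{3361} = - \frac{11476123459}{6873238278}$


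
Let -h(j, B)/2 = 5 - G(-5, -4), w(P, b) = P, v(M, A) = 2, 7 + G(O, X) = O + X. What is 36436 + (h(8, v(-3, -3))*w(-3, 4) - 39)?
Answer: 36523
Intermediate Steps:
G(O, X) = -7 + O + X (G(O, X) = -7 + (O + X) = -7 + O + X)
h(j, B) = -42 (h(j, B) = -2*(5 - (-7 - 5 - 4)) = -2*(5 - 1*(-16)) = -2*(5 + 16) = -2*21 = -42)
36436 + (h(8, v(-3, -3))*w(-3, 4) - 39) = 36436 + (-42*(-3) - 39) = 36436 + (126 - 39) = 36436 + 87 = 36523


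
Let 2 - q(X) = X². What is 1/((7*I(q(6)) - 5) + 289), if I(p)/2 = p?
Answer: -1/192 ≈ -0.0052083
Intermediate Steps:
q(X) = 2 - X²
I(p) = 2*p
1/((7*I(q(6)) - 5) + 289) = 1/((7*(2*(2 - 1*6²)) - 5) + 289) = 1/((7*(2*(2 - 1*36)) - 5) + 289) = 1/((7*(2*(2 - 36)) - 5) + 289) = 1/((7*(2*(-34)) - 5) + 289) = 1/((7*(-68) - 5) + 289) = 1/((-476 - 5) + 289) = 1/(-481 + 289) = 1/(-192) = -1/192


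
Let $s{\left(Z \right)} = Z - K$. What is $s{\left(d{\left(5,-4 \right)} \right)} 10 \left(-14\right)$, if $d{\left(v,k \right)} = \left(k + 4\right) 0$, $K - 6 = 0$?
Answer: $840$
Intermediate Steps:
$K = 6$ ($K = 6 + 0 = 6$)
$d{\left(v,k \right)} = 0$ ($d{\left(v,k \right)} = \left(4 + k\right) 0 = 0$)
$s{\left(Z \right)} = -6 + Z$ ($s{\left(Z \right)} = Z - 6 = -6 + Z$)
$s{\left(d{\left(5,-4 \right)} \right)} 10 \left(-14\right) = \left(-6 + 0\right) 10 \left(-14\right) = \left(-6\right) 10 \left(-14\right) = \left(-60\right) \left(-14\right) = 840$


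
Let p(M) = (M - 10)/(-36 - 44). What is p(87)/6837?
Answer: -77/546960 ≈ -0.00014078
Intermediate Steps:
p(M) = ⅛ - M/80 (p(M) = (-10 + M)/(-80) = (-10 + M)*(-1/80) = ⅛ - M/80)
p(87)/6837 = (⅛ - 1/80*87)/6837 = (⅛ - 87/80)*(1/6837) = -77/80*1/6837 = -77/546960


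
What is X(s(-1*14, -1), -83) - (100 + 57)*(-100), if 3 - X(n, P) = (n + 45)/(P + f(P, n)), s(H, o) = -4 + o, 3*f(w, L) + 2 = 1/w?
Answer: 163583131/10417 ≈ 15703.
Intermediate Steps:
f(w, L) = -2/3 + 1/(3*w)
X(n, P) = 3 - (45 + n)/(P + (1 - 2*P)/(3*P)) (X(n, P) = 3 - (n + 45)/(P + (1 - 2*P)/(3*P)) = 3 - (45 + n)/(P + (1 - 2*P)/(3*P)))
X(s(-1*14, -1), -83) - (100 + 57)*(-100) = 3*(1 - 2*(-83) - 1*(-83)*(45 + (-4 - 1) - 3*(-83)))/(1 - 2*(-83) + 3*(-83)**2) - (100 + 57)*(-100) = 3*(1 + 166 - 1*(-83)*(45 - 5 + 249))/(1 + 166 + 3*6889) - 157*(-100) = 3*(1 + 166 - 1*(-83)*289)/(1 + 166 + 20667) - 1*(-15700) = 3*(1 + 166 + 23987)/20834 + 15700 = 3*(1/20834)*24154 + 15700 = 36231/10417 + 15700 = 163583131/10417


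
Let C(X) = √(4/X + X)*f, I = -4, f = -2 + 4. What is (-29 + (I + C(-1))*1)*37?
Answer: -1221 + 74*I*√5 ≈ -1221.0 + 165.47*I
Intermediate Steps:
f = 2
C(X) = 2*√(X + 4/X) (C(X) = √(4/X + X)*2 = √(X + 4/X)*2 = 2*√(X + 4/X))
(-29 + (I + C(-1))*1)*37 = (-29 + (-4 + 2*√(-1 + 4/(-1)))*1)*37 = (-29 + (-4 + 2*√(-1 + 4*(-1)))*1)*37 = (-29 + (-4 + 2*√(-1 - 4))*1)*37 = (-29 + (-4 + 2*√(-5))*1)*37 = (-29 + (-4 + 2*(I*√5))*1)*37 = (-29 + (-4 + 2*I*√5)*1)*37 = (-29 + (-4 + 2*I*√5))*37 = (-33 + 2*I*√5)*37 = -1221 + 74*I*√5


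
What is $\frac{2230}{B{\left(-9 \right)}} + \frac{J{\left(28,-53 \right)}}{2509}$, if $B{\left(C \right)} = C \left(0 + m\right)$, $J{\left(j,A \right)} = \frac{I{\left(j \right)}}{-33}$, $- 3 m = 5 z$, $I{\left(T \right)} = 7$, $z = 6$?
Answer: $\frac{6154556}{248391} \approx 24.778$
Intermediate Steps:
$m = -10$ ($m = - \frac{5 \cdot 6}{3} = \left(- \frac{1}{3}\right) 30 = -10$)
$J{\left(j,A \right)} = - \frac{7}{33}$ ($J{\left(j,A \right)} = \frac{7}{-33} = 7 \left(- \frac{1}{33}\right) = - \frac{7}{33}$)
$B{\left(C \right)} = - 10 C$ ($B{\left(C \right)} = C \left(0 - 10\right) = C \left(-10\right) = - 10 C$)
$\frac{2230}{B{\left(-9 \right)}} + \frac{J{\left(28,-53 \right)}}{2509} = \frac{2230}{\left(-10\right) \left(-9\right)} - \frac{7}{33 \cdot 2509} = \frac{2230}{90} - \frac{7}{82797} = 2230 \cdot \frac{1}{90} - \frac{7}{82797} = \frac{223}{9} - \frac{7}{82797} = \frac{6154556}{248391}$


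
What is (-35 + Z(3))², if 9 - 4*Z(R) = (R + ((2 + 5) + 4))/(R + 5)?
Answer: 281961/256 ≈ 1101.4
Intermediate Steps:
Z(R) = 9/4 - (11 + R)/(4*(5 + R)) (Z(R) = 9/4 - (R + ((2 + 5) + 4))/(4*(R + 5)) = 9/4 - (R + (7 + 4))/(4*(5 + R)) = 9/4 - (R + 11)/(4*(5 + R)) = 9/4 - (11 + R)/(4*(5 + R)))
(-35 + Z(3))² = (-35 + (17 + 4*3)/(2*(5 + 3)))² = (-35 + (½)*(17 + 12)/8)² = (-35 + (½)*(⅛)*29)² = (-35 + 29/16)² = (-531/16)² = 281961/256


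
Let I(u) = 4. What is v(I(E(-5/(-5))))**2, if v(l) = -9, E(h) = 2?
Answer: 81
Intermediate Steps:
v(I(E(-5/(-5))))**2 = (-9)**2 = 81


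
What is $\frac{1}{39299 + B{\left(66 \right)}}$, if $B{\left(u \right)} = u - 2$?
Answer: $\frac{1}{39363} \approx 2.5405 \cdot 10^{-5}$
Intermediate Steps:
$B{\left(u \right)} = -2 + u$ ($B{\left(u \right)} = u - 2 = -2 + u$)
$\frac{1}{39299 + B{\left(66 \right)}} = \frac{1}{39299 + \left(-2 + 66\right)} = \frac{1}{39299 + 64} = \frac{1}{39363}$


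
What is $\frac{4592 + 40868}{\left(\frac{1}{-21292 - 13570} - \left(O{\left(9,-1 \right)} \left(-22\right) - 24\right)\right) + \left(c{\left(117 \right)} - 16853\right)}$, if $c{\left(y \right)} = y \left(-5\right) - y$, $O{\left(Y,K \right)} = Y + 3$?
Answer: $- \frac{316965304}{120392431} \approx -2.6328$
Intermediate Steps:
$O{\left(Y,K \right)} = 3 + Y$
$c{\left(y \right)} = - 6 y$ ($c{\left(y \right)} = - 5 y - y = - 6 y$)
$\frac{4592 + 40868}{\left(\frac{1}{-21292 - 13570} - \left(O{\left(9,-1 \right)} \left(-22\right) - 24\right)\right) + \left(c{\left(117 \right)} - 16853\right)} = \frac{4592 + 40868}{\left(\frac{1}{-21292 - 13570} - \left(\left(3 + 9\right) \left(-22\right) - 24\right)\right) - 17555} = \frac{45460}{\left(\frac{1}{-34862} - \left(12 \left(-22\right) - 24\right)\right) - 17555} = \frac{45460}{\left(- \frac{1}{34862} - \left(-264 - 24\right)\right) - 17555} = \frac{45460}{\left(- \frac{1}{34862} - -288\right) - 17555} = \frac{45460}{\left(- \frac{1}{34862} + 288\right) - 17555} = \frac{45460}{\frac{10040255}{34862} - 17555} = \frac{45460}{- \frac{601962155}{34862}} = 45460 \left(- \frac{34862}{601962155}\right) = - \frac{316965304}{120392431}$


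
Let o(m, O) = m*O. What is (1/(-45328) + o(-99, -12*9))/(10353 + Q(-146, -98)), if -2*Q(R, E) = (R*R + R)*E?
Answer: 484646975/47489375024 ≈ 0.010205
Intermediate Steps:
o(m, O) = O*m
Q(R, E) = -E*(R + R**2)/2 (Q(R, E) = -(R*R + R)*E/2 = -(R**2 + R)*E/2 = -(R + R**2)*E/2 = -E*(R + R**2)/2)
(1/(-45328) + o(-99, -12*9))/(10353 + Q(-146, -98)) = (1/(-45328) - 12*9*(-99))/(10353 - 1/2*(-98)*(-146)*(1 - 146)) = (-1/45328 - 108*(-99))/(10353 - 1/2*(-98)*(-146)*(-145)) = (-1/45328 + 10692)/(10353 + 1037330) = (484646975/45328)/1047683 = (484646975/45328)*(1/1047683) = 484646975/47489375024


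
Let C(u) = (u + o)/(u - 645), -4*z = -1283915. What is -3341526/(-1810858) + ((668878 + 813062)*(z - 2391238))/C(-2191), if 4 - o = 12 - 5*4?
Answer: -7878000085672554084003/1972929791 ≈ -3.9930e+12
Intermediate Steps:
o = 12 (o = 4 - (12 - 5*4) = 4 - (12 - 20) = 4 - 1*(-8) = 4 + 8 = 12)
z = 1283915/4 (z = -1/4*(-1283915) = 1283915/4 ≈ 3.2098e+5)
C(u) = (12 + u)/(-645 + u) (C(u) = (u + 12)/(u - 645) = (12 + u)/(-645 + u))
-3341526/(-1810858) + ((668878 + 813062)*(z - 2391238))/C(-2191) = -3341526/(-1810858) + ((668878 + 813062)*(1283915/4 - 2391238))/(((12 - 2191)/(-645 - 2191))) = -3341526*(-1/1810858) + (1481940*(-8281037/4))/((-2179/(-2836))) = 1670763/905429 - 3067999992945/((-1/2836*(-2179))) = 1670763/905429 - 3067999992945/2179/2836 = 1670763/905429 - 3067999992945*2836/2179 = 1670763/905429 - 8700847979992020/2179 = -7878000085672554084003/1972929791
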